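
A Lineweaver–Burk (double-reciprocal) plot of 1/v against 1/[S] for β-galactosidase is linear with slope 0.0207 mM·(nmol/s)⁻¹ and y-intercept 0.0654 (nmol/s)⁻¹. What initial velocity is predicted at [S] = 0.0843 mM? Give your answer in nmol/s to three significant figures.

The y-intercept is 1/Vmax, so Vmax = 1/0.0654 = 15.3 nmol/s.
The slope is Km/Vmax, so Km = 0.0207 × 15.3 = 0.317 mM.
Then v = 15.3 × 0.0843/(0.317 + 0.0843) = 3.22 nmol/s.

3.22 nmol/s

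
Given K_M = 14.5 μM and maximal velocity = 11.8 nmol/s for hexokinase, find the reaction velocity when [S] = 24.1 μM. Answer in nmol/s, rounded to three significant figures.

7.37 nmol/s

[S]/(Km+[S]) = 24.1/38.60 = 0.6244, the fractional saturation.
v = 0.6244 × Vmax = 0.6244 × 11.8 = 7.37 nmol/s.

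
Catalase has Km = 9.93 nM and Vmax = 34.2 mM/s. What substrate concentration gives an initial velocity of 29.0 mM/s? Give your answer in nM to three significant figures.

55.4 nM

The required fractional saturation is v/Vmax = 29.0/34.2 = 0.8480.
Then [S]/(Km+[S]) = 0.8480 ⇒ [S] = 9.93 × 0.8480/(1 − 0.8480) = 55.4 nM.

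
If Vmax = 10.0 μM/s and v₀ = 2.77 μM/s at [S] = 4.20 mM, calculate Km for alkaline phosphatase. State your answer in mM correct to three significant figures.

From v = Vmax[S]/(Km+[S]), Km = [S](Vmax − v)/v.
Km = 4.20 × (10.0 − 2.77) / 2.77 = 30.37/2.77 = 11.0 mM.

11.0 mM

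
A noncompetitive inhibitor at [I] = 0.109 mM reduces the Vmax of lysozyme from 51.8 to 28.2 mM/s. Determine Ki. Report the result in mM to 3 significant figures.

Noncompetitive: Vmax,app = Vmax/α with α = 1 + [I]/Ki.
α = Vmax/Vmax,app = 51.8/28.2 = 1.837.
Since α = 1 + [I]/Ki, [I]/Ki = 1.837 − 1 = 0.8369 and Ki = 0.109/0.8369 = 0.130 mM.

0.130 mM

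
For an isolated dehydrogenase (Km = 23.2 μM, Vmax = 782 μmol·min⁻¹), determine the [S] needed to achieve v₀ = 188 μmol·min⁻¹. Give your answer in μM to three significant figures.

The required fractional saturation is v/Vmax = 188/782 = 0.2404.
Then [S]/(Km+[S]) = 0.2404 ⇒ [S] = 23.2 × 0.2404/(1 − 0.2404) = 7.34 μM.

7.34 μM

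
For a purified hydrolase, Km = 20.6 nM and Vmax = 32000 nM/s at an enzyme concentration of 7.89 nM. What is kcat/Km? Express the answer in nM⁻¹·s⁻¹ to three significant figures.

197 nM⁻¹·s⁻¹

kcat = Vmax/[E]total = 32000/7.89 = 4060 s⁻¹.
kcat/Km = 4060/20.6 = 197 nM⁻¹·s⁻¹.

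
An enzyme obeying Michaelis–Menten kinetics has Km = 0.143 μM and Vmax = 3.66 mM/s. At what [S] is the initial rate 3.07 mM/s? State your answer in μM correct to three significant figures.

0.744 μM

The required fractional saturation is v/Vmax = 3.07/3.66 = 0.8388.
Then [S]/(Km+[S]) = 0.8388 ⇒ [S] = 0.143 × 0.8388/(1 − 0.8388) = 0.744 μM.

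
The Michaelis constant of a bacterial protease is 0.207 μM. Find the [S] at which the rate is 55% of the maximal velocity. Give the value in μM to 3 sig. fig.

v/Vmax = [S]/(Km+[S]) = 0.55, so [S] = Km·0.55/(1 − 0.55) = 0.207 × 1.222.
[S] = 0.253 μM.

0.253 μM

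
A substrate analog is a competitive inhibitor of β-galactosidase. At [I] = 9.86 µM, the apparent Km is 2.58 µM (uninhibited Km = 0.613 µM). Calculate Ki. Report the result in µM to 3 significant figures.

3.07 µM

Competitive: Km,app = α·Km with α = 1 + [I]/Ki.
α = Km,app/Km = 2.58/0.613 = 4.209.
Ki = [I]/(α − 1) = 9.86/3.209 = 3.07 µM.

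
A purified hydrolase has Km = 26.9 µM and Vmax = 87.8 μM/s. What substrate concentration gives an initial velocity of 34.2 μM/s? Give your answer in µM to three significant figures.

Rearranging v = Vmax[S]/(Km+[S]) gives [S] = Km·v/(Vmax − v).
[S] = 26.9 × 34.2 / (87.8 − 34.2) = 920.0/53.60 = 17.2 µM.

17.2 µM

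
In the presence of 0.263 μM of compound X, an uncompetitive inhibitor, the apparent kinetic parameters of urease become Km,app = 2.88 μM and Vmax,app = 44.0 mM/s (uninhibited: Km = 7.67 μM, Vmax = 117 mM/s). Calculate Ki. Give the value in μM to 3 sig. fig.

0.159 μM

Uncompetitive: Vmax,app = Vmax/α (and Km,app = Km/α) with α = 1 + [I]/Ki.
α = Vmax/Vmax,app = 117/44.0 = 2.659.
Since α = 1 + [I]/Ki, [I]/Ki = 2.659 − 1 = 1.659 and Ki = 0.263/1.659 = 0.159 μM.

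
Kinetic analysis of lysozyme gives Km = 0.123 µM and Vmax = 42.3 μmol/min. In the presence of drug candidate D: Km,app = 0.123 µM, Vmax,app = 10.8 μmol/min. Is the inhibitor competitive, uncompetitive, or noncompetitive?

noncompetitive

Vmax decreases (42.3 → 10.8 μmol/min) while Km is unchanged — pure noncompetitive inhibition.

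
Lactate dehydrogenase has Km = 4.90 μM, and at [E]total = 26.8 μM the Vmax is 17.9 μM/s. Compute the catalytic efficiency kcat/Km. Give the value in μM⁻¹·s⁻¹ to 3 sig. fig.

0.136 μM⁻¹·s⁻¹

kcat = Vmax/[E]total = 17.9/26.8 = 0.668 s⁻¹.
kcat/Km = 0.668/4.90 = 0.136 μM⁻¹·s⁻¹.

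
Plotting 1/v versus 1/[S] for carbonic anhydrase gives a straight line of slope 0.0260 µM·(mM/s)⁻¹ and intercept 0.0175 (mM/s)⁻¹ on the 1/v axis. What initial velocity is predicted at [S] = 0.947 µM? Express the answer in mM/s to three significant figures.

The y-intercept is 1/Vmax, so Vmax = 1/0.0175 = 57.1 mM/s.
The slope is Km/Vmax, so Km = 0.0260 × 57.1 = 1.49 µM.
Then v = 57.1 × 0.947/(1.49 + 0.947) = 22.2 mM/s.

22.2 mM/s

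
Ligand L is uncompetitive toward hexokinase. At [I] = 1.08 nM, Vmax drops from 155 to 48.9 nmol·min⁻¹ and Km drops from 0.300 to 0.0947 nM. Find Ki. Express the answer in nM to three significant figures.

Uncompetitive: Vmax,app = Vmax/α (and Km,app = Km/α) with α = 1 + [I]/Ki.
α = Vmax/Vmax,app = 155/48.9 = 3.170.
Since α = 1 + [I]/Ki, [I]/Ki = 3.170 − 1 = 2.170 and Ki = 1.08/2.170 = 0.498 nM.

0.498 nM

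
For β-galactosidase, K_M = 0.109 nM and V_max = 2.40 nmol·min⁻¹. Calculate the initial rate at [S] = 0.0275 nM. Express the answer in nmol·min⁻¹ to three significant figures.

[S]/(Km+[S]) = 0.0275/0.1365 = 0.2015, the fractional saturation.
v = 0.2015 × Vmax = 0.2015 × 2.40 = 0.484 nmol·min⁻¹.

0.484 nmol·min⁻¹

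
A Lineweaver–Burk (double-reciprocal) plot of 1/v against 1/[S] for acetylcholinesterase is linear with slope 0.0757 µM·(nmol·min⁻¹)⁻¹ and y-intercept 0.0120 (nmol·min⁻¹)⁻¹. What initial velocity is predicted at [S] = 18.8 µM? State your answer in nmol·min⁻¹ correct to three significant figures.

The y-intercept is 1/Vmax, so Vmax = 1/0.0120 = 83.3 nmol·min⁻¹.
The slope is Km/Vmax, so Km = 0.0757 × 83.3 = 6.31 µM.
Then v = 83.3 × 18.8/(6.31 + 18.8) = 62.4 nmol·min⁻¹.

62.4 nmol·min⁻¹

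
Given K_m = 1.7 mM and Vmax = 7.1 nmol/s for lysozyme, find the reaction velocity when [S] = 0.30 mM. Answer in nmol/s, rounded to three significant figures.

[S]/(Km+[S]) = 0.30/2.000 = 0.1500, the fractional saturation.
v = 0.1500 × Vmax = 0.1500 × 7.1 = 1.06 nmol/s.

1.06 nmol/s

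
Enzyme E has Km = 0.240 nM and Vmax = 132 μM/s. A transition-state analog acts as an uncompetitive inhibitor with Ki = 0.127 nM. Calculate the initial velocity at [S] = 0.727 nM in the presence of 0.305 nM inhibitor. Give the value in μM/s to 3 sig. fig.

α = 1 + [I]/Ki = 1 + 0.305/0.127 = 3.402.
For an uncompetitive inhibitor, both parameters are divided by α, giving Vmax/α and Km/α: Km,app = 0.0706 nM, Vmax,app = 38.8 μM/s.
v = Vmax,app·[S]/(Km,app + [S]) = 38.8 × 0.727/(0.0706 + 0.727) = 35.4 μM/s.

35.4 μM/s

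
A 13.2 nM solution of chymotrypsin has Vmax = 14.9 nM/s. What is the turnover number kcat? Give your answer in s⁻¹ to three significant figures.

kcat = Vmax/[E]total = 14.9 nM/s / 13.2 nM = 1.13 s⁻¹.

1.13 s⁻¹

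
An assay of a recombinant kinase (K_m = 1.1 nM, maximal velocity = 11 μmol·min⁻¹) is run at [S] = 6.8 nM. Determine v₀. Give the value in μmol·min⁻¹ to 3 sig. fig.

9.47 μmol·min⁻¹

v = Vmax·[S]/(Km + [S]) = 11 × 6.8 / (1.1 + 6.8)
  = 74.80 / 7.900 = 9.47 μmol·min⁻¹.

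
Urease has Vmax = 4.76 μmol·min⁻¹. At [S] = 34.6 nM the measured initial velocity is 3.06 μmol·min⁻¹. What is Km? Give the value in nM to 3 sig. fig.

19.2 nM

v/Vmax = 3.06/4.76 = 0.6429 = [S]/(Km+[S]).
So Km + [S] = [S]/0.6429 = 53.82 nM, giving Km = 53.82 − 34.6 = 19.2 nM.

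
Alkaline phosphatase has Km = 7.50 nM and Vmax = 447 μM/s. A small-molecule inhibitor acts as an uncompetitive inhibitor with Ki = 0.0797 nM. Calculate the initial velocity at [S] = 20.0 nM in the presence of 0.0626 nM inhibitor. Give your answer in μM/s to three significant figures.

With α = 1 + [I]/Ki = 1 + 0.0626/0.0797 = 1.785, the uncompetitive rate law is v = (Vmax/α)·[S] / (Km/α + [S]).
v = (447/1.785)×20.0 / (7.50/1.785 + 20.0) = 5007/24.20 = 207 μM/s.

207 μM/s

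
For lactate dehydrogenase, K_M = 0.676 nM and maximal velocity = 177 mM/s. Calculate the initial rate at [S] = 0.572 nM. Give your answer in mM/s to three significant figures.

[S]/(Km+[S]) = 0.572/1.248 = 0.4583, the fractional saturation.
v = 0.4583 × Vmax = 0.4583 × 177 = 81.1 mM/s.

81.1 mM/s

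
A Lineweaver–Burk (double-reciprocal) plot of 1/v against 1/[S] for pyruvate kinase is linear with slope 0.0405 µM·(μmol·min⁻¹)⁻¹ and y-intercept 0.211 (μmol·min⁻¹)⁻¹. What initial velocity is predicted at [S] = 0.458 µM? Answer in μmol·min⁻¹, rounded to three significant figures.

The y-intercept is 1/Vmax, so Vmax = 1/0.211 = 4.74 μmol·min⁻¹.
The slope is Km/Vmax, so Km = 0.0405 × 4.74 = 0.192 µM.
Then v = 4.74 × 0.458/(0.192 + 0.458) = 3.34 μmol·min⁻¹.

3.34 μmol·min⁻¹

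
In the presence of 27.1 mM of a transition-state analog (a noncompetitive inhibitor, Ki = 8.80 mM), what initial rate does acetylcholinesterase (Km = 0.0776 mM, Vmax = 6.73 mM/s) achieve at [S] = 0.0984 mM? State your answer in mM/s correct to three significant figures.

0.922 mM/s

α = 1 + [I]/Ki = 1 + 27.1/8.80 = 4.080.
For a noncompetitive inhibitor, Vmax is reduced to Vmax/α while Km is unchanged: Km,app = 0.0776 mM, Vmax,app = 1.65 mM/s.
v = Vmax,app·[S]/(Km,app + [S]) = 1.65 × 0.0984/(0.0776 + 0.0984) = 0.922 mM/s.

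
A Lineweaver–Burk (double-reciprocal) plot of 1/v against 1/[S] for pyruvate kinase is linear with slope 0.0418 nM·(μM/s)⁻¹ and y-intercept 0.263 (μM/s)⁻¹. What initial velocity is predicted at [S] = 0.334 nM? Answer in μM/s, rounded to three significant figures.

2.58 μM/s

The y-intercept is 1/Vmax, so Vmax = 1/0.263 = 3.80 μM/s.
The slope is Km/Vmax, so Km = 0.0418 × 3.80 = 0.159 nM.
Then v = 3.80 × 0.334/(0.159 + 0.334) = 2.58 μM/s.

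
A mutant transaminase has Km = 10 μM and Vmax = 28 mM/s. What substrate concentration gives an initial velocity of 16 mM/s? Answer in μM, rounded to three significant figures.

13.3 μM

The required fractional saturation is v/Vmax = 16/28 = 0.5714.
Then [S]/(Km+[S]) = 0.5714 ⇒ [S] = 10 × 0.5714/(1 − 0.5714) = 13.3 μM.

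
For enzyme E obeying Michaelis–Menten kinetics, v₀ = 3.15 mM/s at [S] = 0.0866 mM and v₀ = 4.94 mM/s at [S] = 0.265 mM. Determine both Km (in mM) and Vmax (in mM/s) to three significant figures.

In reciprocal form, 1/v = (Km/Vmax)·(1/[S]) + 1/Vmax. The two points give (1/[S], 1/v) = (11.55, 0.3175) and (3.774, 0.2024).
Slope = (0.3175 − 0.2024)/(11.55 − 3.774) = 0.01480; intercept = 0.3175 − 0.01480×11.55 = 0.1466.
Vmax = 1/intercept = 6.82 mM/s; Km = slope × Vmax = 0.01480 × 6.82 = 0.101 mM.

Km = 0.101 mM; Vmax = 6.82 mM/s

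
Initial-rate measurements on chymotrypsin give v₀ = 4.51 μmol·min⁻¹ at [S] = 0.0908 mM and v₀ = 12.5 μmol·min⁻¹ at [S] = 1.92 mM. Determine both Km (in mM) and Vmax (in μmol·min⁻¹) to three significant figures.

Km = 0.185 mM; Vmax = 13.7 μmol·min⁻¹

From v = Vmax[S]/(Km+[S]), each point gives Vmax = v(Km+[S])/[S].
Equating: 4.51(Km+0.0908)/0.0908 = 12.5(Km+1.92)/1.92.
49.67·Km + 4.51 = 6.510·Km + 12.5, so (49.67 − 6.510)·Km = 12.5 − 4.51.
Km = 7.990/43.16 = 0.185 mM; then Vmax = 4.51(0.185+0.0908)/0.0908 = 13.7 μmol·min⁻¹.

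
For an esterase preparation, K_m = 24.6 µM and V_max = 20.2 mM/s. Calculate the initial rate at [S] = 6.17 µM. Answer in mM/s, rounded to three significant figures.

[S]/(Km+[S]) = 6.17/30.77 = 0.2005, the fractional saturation.
v = 0.2005 × Vmax = 0.2005 × 20.2 = 4.05 mM/s.

4.05 mM/s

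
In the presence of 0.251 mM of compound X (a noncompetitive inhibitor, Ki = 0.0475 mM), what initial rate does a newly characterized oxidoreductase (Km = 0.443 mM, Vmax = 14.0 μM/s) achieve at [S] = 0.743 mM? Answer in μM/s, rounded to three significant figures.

α = 1 + [I]/Ki = 1 + 0.251/0.0475 = 6.284.
For a noncompetitive inhibitor, Vmax is reduced to Vmax/α while Km is unchanged: Km,app = 0.443 mM, Vmax,app = 2.23 μM/s.
v = Vmax,app·[S]/(Km,app + [S]) = 2.23 × 0.743/(0.443 + 0.743) = 1.40 μM/s.

1.40 μM/s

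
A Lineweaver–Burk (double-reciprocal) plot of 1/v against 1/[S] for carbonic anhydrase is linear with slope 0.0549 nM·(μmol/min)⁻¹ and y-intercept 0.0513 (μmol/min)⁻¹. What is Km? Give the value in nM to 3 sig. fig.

1.07 nM

y-intercept = 1/Vmax ⇒ Vmax = 19.5 μmol/min; slope = Km/Vmax ⇒ Km = slope × Vmax.
Km = 0.0549 × 19.5 = 1.07 nM.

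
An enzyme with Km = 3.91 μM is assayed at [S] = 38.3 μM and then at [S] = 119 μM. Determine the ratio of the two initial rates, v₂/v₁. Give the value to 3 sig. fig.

1.07

The fractional saturations are [S]/(Km+[S]) = 38.3/42.21 = 0.9074 and 119/122.9 = 0.9682.
v₂/v₁ is just their ratio: 0.9682/0.9074 = 1.07.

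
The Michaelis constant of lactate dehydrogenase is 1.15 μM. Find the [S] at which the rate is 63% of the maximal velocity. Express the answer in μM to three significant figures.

v/Vmax = [S]/(Km+[S]) = 0.63, so [S] = Km·0.63/(1 − 0.63) = 1.15 × 1.703.
[S] = 1.96 μM.

1.96 μM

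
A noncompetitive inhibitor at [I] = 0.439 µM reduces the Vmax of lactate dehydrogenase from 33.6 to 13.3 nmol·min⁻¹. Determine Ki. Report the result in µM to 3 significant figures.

0.288 µM

Noncompetitive: Vmax,app = Vmax/α with α = 1 + [I]/Ki.
α = Vmax/Vmax,app = 33.6/13.3 = 2.526.
Since α = 1 + [I]/Ki, [I]/Ki = 2.526 − 1 = 1.526 and Ki = 0.439/1.526 = 0.288 µM.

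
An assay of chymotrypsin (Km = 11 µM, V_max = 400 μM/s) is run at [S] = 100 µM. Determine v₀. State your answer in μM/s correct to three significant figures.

v = Vmax·[S]/(Km + [S]) = 400 × 100 / (11 + 100)
  = 40000 / 111.0 = 360 μM/s.

360 μM/s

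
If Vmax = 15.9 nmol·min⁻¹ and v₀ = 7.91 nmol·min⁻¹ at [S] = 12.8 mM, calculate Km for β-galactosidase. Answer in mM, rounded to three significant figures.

12.9 mM

v/Vmax = 7.91/15.9 = 0.4975 = [S]/(Km+[S]).
So Km + [S] = [S]/0.4975 = 25.73 mM, giving Km = 25.73 − 12.8 = 12.9 mM.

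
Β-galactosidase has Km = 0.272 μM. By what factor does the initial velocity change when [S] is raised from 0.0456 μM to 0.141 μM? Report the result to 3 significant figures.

2.38

Since Vmax cancels, v₂/v₁ = [S]₂(Km+[S]₁) / [S]₁(Km+[S]₂).
= 0.141×(0.272+0.0456) / (0.0456×(0.272+0.141)) = 0.04478/0.01883 = 2.38.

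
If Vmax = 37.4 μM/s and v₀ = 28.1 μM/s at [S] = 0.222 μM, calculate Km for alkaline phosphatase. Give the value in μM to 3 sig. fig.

From v = Vmax[S]/(Km+[S]), Km = [S](Vmax − v)/v.
Km = 0.222 × (37.4 − 28.1) / 28.1 = 2.065/28.1 = 0.0735 μM.

0.0735 μM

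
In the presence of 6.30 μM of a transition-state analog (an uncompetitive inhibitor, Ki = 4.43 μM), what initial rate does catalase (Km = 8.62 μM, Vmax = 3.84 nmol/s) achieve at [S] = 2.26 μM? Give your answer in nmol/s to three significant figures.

0.616 nmol/s

α = 1 + [I]/Ki = 1 + 6.30/4.43 = 2.422.
For an uncompetitive inhibitor, both parameters are divided by α, giving Vmax/α and Km/α: Km,app = 3.56 μM, Vmax,app = 1.59 nmol/s.
v = Vmax,app·[S]/(Km,app + [S]) = 1.59 × 2.26/(3.56 + 2.26) = 0.616 nmol/s.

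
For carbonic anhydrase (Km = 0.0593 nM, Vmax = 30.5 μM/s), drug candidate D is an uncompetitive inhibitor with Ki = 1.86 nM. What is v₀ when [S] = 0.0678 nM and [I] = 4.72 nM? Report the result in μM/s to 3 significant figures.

With α = 1 + [I]/Ki = 1 + 4.72/1.86 = 3.538, the uncompetitive rate law is v = (Vmax/α)·[S] / (Km/α + [S]).
v = (30.5/3.538)×0.0678 / (0.0593/3.538 + 0.0678) = 0.5845/0.08456 = 6.91 μM/s.

6.91 μM/s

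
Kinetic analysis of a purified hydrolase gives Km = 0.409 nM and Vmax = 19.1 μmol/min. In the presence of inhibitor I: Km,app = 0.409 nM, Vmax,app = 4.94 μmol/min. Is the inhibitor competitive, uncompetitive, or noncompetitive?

noncompetitive

Vmax decreases (19.1 → 4.94 μmol/min) while Km is unchanged — pure noncompetitive inhibition.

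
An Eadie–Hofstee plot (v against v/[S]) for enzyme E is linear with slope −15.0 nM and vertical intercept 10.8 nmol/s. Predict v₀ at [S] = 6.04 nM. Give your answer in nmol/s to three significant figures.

In the Eadie–Hofstee form v = Vmax − Km·(v/[S]), the slope is −Km and the intercept is Vmax, so Km = 15.0 nM and Vmax = 10.8 nmol/s.
v = 10.8 × 6.04/(15.0 + 6.04) = 3.10 nmol/s.

3.10 nmol/s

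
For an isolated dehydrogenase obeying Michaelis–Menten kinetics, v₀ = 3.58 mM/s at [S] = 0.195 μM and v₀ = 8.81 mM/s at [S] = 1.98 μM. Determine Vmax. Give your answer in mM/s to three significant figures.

10.5 mM/s

From v = Vmax[S]/(Km+[S]), each point gives Vmax = v(Km+[S])/[S].
Equating: 3.58(Km+0.195)/0.195 = 8.81(Km+1.98)/1.98.
18.36·Km + 3.58 = 4.449·Km + 8.81, so (18.36 − 4.449)·Km = 8.81 − 3.58.
Km = 5.230/13.91 = 0.376 μM; then Vmax = 3.58(0.376+0.195)/0.195 = 10.5 mM/s.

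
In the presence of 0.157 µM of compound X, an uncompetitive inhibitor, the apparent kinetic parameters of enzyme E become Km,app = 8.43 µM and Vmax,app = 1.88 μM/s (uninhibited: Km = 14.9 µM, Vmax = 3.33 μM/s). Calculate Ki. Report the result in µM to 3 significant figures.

0.204 µM

Uncompetitive: Vmax,app = Vmax/α (and Km,app = Km/α) with α = 1 + [I]/Ki.
α = Vmax/Vmax,app = 3.33/1.88 = 1.771.
Ki = [I]/(α − 1) = 0.157/0.7713 = 0.204 µM.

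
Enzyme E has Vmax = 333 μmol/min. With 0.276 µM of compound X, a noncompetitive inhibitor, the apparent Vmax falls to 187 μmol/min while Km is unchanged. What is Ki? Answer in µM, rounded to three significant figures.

0.354 µM

Noncompetitive: Vmax,app = Vmax/α with α = 1 + [I]/Ki.
α = Vmax/Vmax,app = 333/187 = 1.781.
Since α = 1 + [I]/Ki, [I]/Ki = 1.781 − 1 = 0.7807 and Ki = 0.276/0.7807 = 0.354 µM.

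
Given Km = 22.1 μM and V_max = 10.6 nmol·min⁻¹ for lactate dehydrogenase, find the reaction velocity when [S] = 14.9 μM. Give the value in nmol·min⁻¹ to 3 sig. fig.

v = Vmax·[S]/(Km + [S]) = 10.6 × 14.9 / (22.1 + 14.9)
  = 157.9 / 37.00 = 4.27 nmol·min⁻¹.

4.27 nmol·min⁻¹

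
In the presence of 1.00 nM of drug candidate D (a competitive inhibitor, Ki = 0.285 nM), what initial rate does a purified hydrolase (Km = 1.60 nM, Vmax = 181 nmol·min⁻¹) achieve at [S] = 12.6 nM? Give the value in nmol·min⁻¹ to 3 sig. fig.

115 nmol·min⁻¹

With α = 1 + [I]/Ki = 1 + 1.00/0.285 = 4.509, the competitive rate law is v = Vmax[S] / (αKm + [S]).
v = 181×12.6 / (4.509×1.60 + 12.6) = 2281/19.81 = 115 nmol·min⁻¹.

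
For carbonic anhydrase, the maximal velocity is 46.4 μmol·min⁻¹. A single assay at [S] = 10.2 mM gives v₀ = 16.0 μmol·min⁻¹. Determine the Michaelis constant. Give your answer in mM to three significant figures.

From v = Vmax[S]/(Km+[S]), Km = [S](Vmax − v)/v.
Km = 10.2 × (46.4 − 16.0) / 16.0 = 310.1/16.0 = 19.4 mM.

19.4 mM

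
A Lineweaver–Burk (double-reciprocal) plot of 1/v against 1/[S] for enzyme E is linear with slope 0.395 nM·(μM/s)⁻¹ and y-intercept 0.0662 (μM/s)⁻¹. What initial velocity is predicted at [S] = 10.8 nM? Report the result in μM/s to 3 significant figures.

The y-intercept is 1/Vmax, so Vmax = 1/0.0662 = 15.1 μM/s.
The slope is Km/Vmax, so Km = 0.395 × 15.1 = 5.97 nM.
Then v = 15.1 × 10.8/(5.97 + 10.8) = 9.73 μM/s.

9.73 μM/s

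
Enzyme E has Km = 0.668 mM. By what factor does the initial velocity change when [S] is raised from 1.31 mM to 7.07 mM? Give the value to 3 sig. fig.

The fractional saturations are [S]/(Km+[S]) = 1.31/1.978 = 0.6623 and 7.07/7.738 = 0.9137.
v₂/v₁ is just their ratio: 0.9137/0.6623 = 1.38.

1.38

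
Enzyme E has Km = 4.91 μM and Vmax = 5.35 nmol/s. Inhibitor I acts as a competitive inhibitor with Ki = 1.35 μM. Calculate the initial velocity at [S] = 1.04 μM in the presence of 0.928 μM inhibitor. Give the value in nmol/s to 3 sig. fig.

0.597 nmol/s

With α = 1 + [I]/Ki = 1 + 0.928/1.35 = 1.687, the competitive rate law is v = Vmax[S] / (αKm + [S]).
v = 5.35×1.04 / (1.687×4.91 + 1.04) = 5.564/9.325 = 0.597 nmol/s.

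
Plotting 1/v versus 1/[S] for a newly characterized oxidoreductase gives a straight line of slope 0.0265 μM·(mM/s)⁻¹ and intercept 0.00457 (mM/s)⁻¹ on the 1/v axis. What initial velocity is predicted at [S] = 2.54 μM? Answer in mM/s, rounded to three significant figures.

The y-intercept is 1/Vmax, so Vmax = 1/0.00457 = 219 mM/s.
The slope is Km/Vmax, so Km = 0.0265 × 219 = 5.80 μM.
Then v = 219 × 2.54/(5.80 + 2.54) = 66.7 mM/s.

66.7 mM/s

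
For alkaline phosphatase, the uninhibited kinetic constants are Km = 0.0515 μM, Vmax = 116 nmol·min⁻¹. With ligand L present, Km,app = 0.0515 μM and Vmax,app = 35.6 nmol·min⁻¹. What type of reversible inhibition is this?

Vmax decreases (116 → 35.6 nmol·min⁻¹) while Km is unchanged — pure noncompetitive inhibition.

noncompetitive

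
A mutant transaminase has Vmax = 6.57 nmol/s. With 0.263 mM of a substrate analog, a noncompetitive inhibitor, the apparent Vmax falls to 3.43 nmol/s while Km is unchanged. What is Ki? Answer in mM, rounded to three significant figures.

Noncompetitive: Vmax,app = Vmax/α with α = 1 + [I]/Ki.
α = Vmax/Vmax,app = 6.57/3.43 = 1.915.
Ki = [I]/(α − 1) = 0.263/0.9155 = 0.287 mM.

0.287 mM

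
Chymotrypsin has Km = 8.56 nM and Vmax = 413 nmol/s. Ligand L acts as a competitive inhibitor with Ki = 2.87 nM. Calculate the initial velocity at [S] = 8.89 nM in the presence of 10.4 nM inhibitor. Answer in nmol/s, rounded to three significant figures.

α = 1 + [I]/Ki = 1 + 10.4/2.87 = 4.624.
For a competitive inhibitor, Vmax is unchanged and the apparent Km becomes α·Km: Km,app = 39.6 nM, Vmax,app = 413 nmol/s.
v = Vmax,app·[S]/(Km,app + [S]) = 413 × 8.89/(39.6 + 8.89) = 75.8 nmol/s.

75.8 nmol/s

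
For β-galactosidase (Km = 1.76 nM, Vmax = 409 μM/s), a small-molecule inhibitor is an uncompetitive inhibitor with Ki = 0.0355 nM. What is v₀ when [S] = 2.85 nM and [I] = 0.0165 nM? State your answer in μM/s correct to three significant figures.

α = 1 + [I]/Ki = 1 + 0.0165/0.0355 = 1.465.
For an uncompetitive inhibitor, both parameters are divided by α, giving Vmax/α and Km/α: Km,app = 1.20 nM, Vmax,app = 279 μM/s.
v = Vmax,app·[S]/(Km,app + [S]) = 279 × 2.85/(1.20 + 2.85) = 196 μM/s.

196 μM/s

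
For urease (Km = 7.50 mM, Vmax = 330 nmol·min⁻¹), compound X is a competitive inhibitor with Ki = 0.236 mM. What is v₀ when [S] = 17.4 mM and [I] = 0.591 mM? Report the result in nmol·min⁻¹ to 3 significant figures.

131 nmol·min⁻¹

α = 1 + [I]/Ki = 1 + 0.591/0.236 = 3.504.
For a competitive inhibitor, Vmax is unchanged and the apparent Km becomes α·Km: Km,app = 26.3 mM, Vmax,app = 330 nmol·min⁻¹.
v = Vmax,app·[S]/(Km,app + [S]) = 330 × 17.4/(26.3 + 17.4) = 131 nmol·min⁻¹.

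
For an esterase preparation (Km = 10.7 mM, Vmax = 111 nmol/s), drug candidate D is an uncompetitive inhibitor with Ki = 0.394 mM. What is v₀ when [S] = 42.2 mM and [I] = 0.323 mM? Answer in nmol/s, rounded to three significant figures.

53.5 nmol/s

With α = 1 + [I]/Ki = 1 + 0.323/0.394 = 1.820, the uncompetitive rate law is v = (Vmax/α)·[S] / (Km/α + [S]).
v = (111/1.820)×42.2 / (10.7/1.820 + 42.2) = 2574/48.08 = 53.5 nmol/s.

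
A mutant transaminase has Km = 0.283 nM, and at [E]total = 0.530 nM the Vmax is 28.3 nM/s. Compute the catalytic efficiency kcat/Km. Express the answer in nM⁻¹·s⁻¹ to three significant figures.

189 nM⁻¹·s⁻¹

kcat = Vmax/[E]total = 28.3/0.530 = 53.4 s⁻¹.
kcat/Km = 53.4/0.283 = 189 nM⁻¹·s⁻¹.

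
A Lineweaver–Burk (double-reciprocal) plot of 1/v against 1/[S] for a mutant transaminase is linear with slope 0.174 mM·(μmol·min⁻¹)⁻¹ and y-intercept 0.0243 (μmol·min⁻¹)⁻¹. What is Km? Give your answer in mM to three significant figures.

y-intercept = 1/Vmax ⇒ Vmax = 41.2 μmol·min⁻¹; slope = Km/Vmax ⇒ Km = slope × Vmax.
Km = 0.174 × 41.2 = 7.16 mM.

7.16 mM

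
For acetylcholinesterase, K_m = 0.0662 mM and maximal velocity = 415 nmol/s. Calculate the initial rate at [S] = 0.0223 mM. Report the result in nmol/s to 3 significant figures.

105 nmol/s

[S]/(Km+[S]) = 0.0223/0.08850 = 0.2520, the fractional saturation.
v = 0.2520 × Vmax = 0.2520 × 415 = 105 nmol/s.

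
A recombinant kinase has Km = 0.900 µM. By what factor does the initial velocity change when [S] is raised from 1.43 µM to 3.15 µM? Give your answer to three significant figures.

1.27

Since Vmax cancels, v₂/v₁ = [S]₂(Km+[S]₁) / [S]₁(Km+[S]₂).
= 3.15×(0.900+1.43) / (1.43×(0.900+3.15)) = 7.340/5.791 = 1.27.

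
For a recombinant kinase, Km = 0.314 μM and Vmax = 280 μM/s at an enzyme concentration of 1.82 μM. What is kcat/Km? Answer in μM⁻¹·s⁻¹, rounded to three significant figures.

kcat = Vmax/[E]total = 280/1.82 = 154 s⁻¹.
kcat/Km = 154/0.314 = 490 μM⁻¹·s⁻¹.

490 μM⁻¹·s⁻¹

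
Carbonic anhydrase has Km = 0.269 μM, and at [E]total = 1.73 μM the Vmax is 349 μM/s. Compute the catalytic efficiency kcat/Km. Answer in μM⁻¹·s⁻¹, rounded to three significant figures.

750 μM⁻¹·s⁻¹

kcat = Vmax/[E]total = 349/1.73 = 202 s⁻¹.
kcat/Km = 202/0.269 = 750 μM⁻¹·s⁻¹.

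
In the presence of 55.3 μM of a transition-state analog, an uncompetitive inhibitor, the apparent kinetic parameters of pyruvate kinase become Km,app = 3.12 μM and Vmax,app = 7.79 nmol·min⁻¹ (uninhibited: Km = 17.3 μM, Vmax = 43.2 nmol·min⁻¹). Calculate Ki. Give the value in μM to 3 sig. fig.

12.2 μM

Uncompetitive: Vmax,app = Vmax/α (and Km,app = Km/α) with α = 1 + [I]/Ki.
α = Vmax/Vmax,app = 43.2/7.79 = 5.546.
Ki = [I]/(α − 1) = 55.3/4.546 = 12.2 μM.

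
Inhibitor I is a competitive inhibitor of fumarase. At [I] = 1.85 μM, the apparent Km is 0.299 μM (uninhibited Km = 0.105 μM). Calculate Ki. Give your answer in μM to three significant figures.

Competitive: Km,app = α·Km with α = 1 + [I]/Ki.
α = Km,app/Km = 0.299/0.105 = 2.848.
Ki = [I]/(α − 1) = 1.85/1.848 = 1.00 μM.

1.00 μM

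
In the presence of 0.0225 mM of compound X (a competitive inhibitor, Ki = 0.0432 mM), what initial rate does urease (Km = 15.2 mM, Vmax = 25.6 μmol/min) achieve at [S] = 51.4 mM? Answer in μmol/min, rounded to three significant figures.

17.7 μmol/min

With α = 1 + [I]/Ki = 1 + 0.0225/0.0432 = 1.521, the competitive rate law is v = Vmax[S] / (αKm + [S]).
v = 25.6×51.4 / (1.521×15.2 + 51.4) = 1316/74.52 = 17.7 μmol/min.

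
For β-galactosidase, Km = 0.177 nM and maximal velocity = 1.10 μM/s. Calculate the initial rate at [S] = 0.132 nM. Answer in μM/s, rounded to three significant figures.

0.470 μM/s

v = Vmax·[S]/(Km + [S]) = 1.10 × 0.132 / (0.177 + 0.132)
  = 0.1452 / 0.3090 = 0.470 μM/s.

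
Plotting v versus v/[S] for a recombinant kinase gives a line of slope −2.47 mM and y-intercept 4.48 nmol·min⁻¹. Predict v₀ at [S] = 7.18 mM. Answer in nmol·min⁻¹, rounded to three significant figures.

3.33 nmol·min⁻¹

In the Eadie–Hofstee form v = Vmax − Km·(v/[S]), the slope is −Km and the intercept is Vmax, so Km = 2.47 mM and Vmax = 4.48 nmol·min⁻¹.
v = 4.48 × 7.18/(2.47 + 7.18) = 3.33 nmol·min⁻¹.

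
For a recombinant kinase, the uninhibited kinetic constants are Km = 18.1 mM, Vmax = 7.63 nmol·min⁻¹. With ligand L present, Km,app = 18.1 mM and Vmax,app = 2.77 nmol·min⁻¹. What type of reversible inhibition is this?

noncompetitive

Vmax decreases (7.63 → 2.77 nmol·min⁻¹) while Km is unchanged — pure noncompetitive inhibition.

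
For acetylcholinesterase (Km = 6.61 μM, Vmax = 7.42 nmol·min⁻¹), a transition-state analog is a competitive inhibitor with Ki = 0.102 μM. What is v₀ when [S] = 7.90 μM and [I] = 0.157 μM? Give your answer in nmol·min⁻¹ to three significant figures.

With α = 1 + [I]/Ki = 1 + 0.157/0.102 = 2.539, the competitive rate law is v = Vmax[S] / (αKm + [S]).
v = 7.42×7.90 / (2.539×6.61 + 7.90) = 58.62/24.68 = 2.37 nmol·min⁻¹.

2.37 nmol·min⁻¹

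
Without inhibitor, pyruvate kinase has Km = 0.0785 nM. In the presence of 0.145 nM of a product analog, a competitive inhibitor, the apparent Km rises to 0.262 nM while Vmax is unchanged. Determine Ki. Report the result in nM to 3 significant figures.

Competitive: Km,app = α·Km with α = 1 + [I]/Ki.
α = Km,app/Km = 0.262/0.0785 = 3.338.
Ki = [I]/(α − 1) = 0.145/2.338 = 0.0620 nM.

0.0620 nM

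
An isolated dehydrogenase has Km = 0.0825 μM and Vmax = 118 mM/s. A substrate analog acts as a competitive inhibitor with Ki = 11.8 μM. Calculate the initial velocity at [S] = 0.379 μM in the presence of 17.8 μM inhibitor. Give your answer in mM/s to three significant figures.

With α = 1 + [I]/Ki = 1 + 17.8/11.8 = 2.508, the competitive rate law is v = Vmax[S] / (αKm + [S]).
v = 118×0.379 / (2.508×0.0825 + 0.379) = 44.72/0.5859 = 76.3 mM/s.

76.3 mM/s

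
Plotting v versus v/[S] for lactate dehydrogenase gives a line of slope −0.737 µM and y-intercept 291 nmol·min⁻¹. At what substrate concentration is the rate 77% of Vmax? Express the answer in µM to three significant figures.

The Eadie–Hofstee slope gives Km = 0.737 µM (slope = −Km).
v/Vmax = [S]/(Km+[S]) = 0.77 ⇒ [S] = Km·0.77/(1−0.77) = 0.737 × 3.348 = 2.47 µM.

2.47 µM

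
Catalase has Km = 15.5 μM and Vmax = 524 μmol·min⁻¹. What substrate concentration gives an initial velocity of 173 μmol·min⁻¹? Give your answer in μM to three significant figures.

7.64 μM

The required fractional saturation is v/Vmax = 173/524 = 0.3302.
Then [S]/(Km+[S]) = 0.3302 ⇒ [S] = 15.5 × 0.3302/(1 − 0.3302) = 7.64 μM.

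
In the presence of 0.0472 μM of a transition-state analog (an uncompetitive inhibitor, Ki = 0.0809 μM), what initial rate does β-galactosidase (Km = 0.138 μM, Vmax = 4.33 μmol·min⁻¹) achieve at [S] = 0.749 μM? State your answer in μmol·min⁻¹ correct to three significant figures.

2.45 μmol·min⁻¹

With α = 1 + [I]/Ki = 1 + 0.0472/0.0809 = 1.583, the uncompetitive rate law is v = (Vmax/α)·[S] / (Km/α + [S]).
v = (4.33/1.583)×0.749 / (0.138/1.583 + 0.749) = 2.048/0.8362 = 2.45 μmol·min⁻¹.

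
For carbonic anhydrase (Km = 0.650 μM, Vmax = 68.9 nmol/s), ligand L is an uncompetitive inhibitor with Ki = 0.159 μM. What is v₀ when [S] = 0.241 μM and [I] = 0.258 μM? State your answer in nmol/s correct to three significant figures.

α = 1 + [I]/Ki = 1 + 0.258/0.159 = 2.623.
For an uncompetitive inhibitor, both parameters are divided by α, giving Vmax/α and Km/α: Km,app = 0.248 μM, Vmax,app = 26.3 nmol/s.
v = Vmax,app·[S]/(Km,app + [S]) = 26.3 × 0.241/(0.248 + 0.241) = 13.0 nmol/s.

13.0 nmol/s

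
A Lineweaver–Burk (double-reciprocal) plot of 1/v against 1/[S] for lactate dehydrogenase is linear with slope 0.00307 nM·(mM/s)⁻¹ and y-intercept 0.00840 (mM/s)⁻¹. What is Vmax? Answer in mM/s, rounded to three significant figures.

119 mM/s

The y-intercept of a Lineweaver–Burk plot equals 1/Vmax, so Vmax = 1/0.00840 = 119 mM/s.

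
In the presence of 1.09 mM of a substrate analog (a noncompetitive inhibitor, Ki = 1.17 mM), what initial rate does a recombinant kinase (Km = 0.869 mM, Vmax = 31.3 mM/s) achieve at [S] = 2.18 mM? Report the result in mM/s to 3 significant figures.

11.6 mM/s

α = 1 + [I]/Ki = 1 + 1.09/1.17 = 1.932.
For a noncompetitive inhibitor, Vmax is reduced to Vmax/α while Km is unchanged: Km,app = 0.869 mM, Vmax,app = 16.2 mM/s.
v = Vmax,app·[S]/(Km,app + [S]) = 16.2 × 2.18/(0.869 + 2.18) = 11.6 mM/s.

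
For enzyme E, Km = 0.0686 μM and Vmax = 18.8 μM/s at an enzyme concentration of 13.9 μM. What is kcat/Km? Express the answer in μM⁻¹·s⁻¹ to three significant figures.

19.7 μM⁻¹·s⁻¹

kcat = Vmax/[E]total = 18.8/13.9 = 1.35 s⁻¹.
kcat/Km = 1.35/0.0686 = 19.7 μM⁻¹·s⁻¹.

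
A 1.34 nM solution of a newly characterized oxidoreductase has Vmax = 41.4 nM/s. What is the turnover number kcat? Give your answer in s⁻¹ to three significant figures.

kcat = Vmax/[E]total = 41.4 nM/s / 1.34 nM = 30.9 s⁻¹.

30.9 s⁻¹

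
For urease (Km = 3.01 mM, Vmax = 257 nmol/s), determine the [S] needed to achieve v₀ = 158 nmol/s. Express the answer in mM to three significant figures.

Rearranging v = Vmax[S]/(Km+[S]) gives [S] = Km·v/(Vmax − v).
[S] = 3.01 × 158 / (257 − 158) = 475.6/99.00 = 4.80 mM.

4.80 mM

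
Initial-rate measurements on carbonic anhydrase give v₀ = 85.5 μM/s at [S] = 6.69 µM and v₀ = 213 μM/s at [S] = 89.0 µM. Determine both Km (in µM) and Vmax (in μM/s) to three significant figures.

Km = 12.3 µM; Vmax = 242 μM/s

From v = Vmax[S]/(Km+[S]), each point gives Vmax = v(Km+[S])/[S].
Equating: 85.5(Km+6.69)/6.69 = 213(Km+89.0)/89.0.
12.78·Km + 85.5 = 2.393·Km + 213, so (12.78 − 2.393)·Km = 213 − 85.5.
Km = 127.5/10.39 = 12.3 µM; then Vmax = 85.5(12.3+6.69)/6.69 = 242 μM/s.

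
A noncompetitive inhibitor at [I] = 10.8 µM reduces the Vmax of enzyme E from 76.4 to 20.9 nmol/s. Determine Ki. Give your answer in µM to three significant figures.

Noncompetitive: Vmax,app = Vmax/α with α = 1 + [I]/Ki.
α = Vmax/Vmax,app = 76.4/20.9 = 3.656.
Ki = [I]/(α − 1) = 10.8/2.656 = 4.07 µM.

4.07 µM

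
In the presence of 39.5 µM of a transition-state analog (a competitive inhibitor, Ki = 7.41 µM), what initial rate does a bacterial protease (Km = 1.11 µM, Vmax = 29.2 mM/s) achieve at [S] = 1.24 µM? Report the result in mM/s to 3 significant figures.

4.38 mM/s

With α = 1 + [I]/Ki = 1 + 39.5/7.41 = 6.331, the competitive rate law is v = Vmax[S] / (αKm + [S]).
v = 29.2×1.24 / (6.331×1.11 + 1.24) = 36.21/8.267 = 4.38 mM/s.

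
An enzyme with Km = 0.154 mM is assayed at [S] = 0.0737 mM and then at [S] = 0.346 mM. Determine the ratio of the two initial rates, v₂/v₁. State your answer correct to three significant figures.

2.14

The fractional saturations are [S]/(Km+[S]) = 0.0737/0.2277 = 0.3237 and 0.346/0.5000 = 0.6920.
v₂/v₁ is just their ratio: 0.6920/0.3237 = 2.14.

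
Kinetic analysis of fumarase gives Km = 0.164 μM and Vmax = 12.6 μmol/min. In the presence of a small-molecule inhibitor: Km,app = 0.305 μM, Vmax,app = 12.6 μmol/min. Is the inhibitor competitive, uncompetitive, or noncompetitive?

competitive

Km increases (0.164 → 0.305 μM) while Vmax is unchanged — the hallmark of competitive inhibition.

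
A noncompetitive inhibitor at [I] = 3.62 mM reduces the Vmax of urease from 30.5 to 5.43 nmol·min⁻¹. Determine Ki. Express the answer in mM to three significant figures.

0.784 mM

Noncompetitive: Vmax,app = Vmax/α with α = 1 + [I]/Ki.
α = Vmax/Vmax,app = 30.5/5.43 = 5.617.
Since α = 1 + [I]/Ki, [I]/Ki = 5.617 − 1 = 4.617 and Ki = 3.62/4.617 = 0.784 mM.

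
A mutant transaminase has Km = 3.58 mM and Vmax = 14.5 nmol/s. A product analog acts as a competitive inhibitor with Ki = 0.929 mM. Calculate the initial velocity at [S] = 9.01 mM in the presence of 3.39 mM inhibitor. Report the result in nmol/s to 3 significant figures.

5.09 nmol/s

α = 1 + [I]/Ki = 1 + 3.39/0.929 = 4.649.
For a competitive inhibitor, Vmax is unchanged and the apparent Km becomes α·Km: Km,app = 16.6 mM, Vmax,app = 14.5 nmol/s.
v = Vmax,app·[S]/(Km,app + [S]) = 14.5 × 9.01/(16.6 + 9.01) = 5.09 nmol/s.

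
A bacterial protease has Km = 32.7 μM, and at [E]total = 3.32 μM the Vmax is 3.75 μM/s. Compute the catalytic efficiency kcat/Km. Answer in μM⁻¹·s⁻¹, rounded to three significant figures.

kcat = Vmax/[E]total = 3.75/3.32 = 1.13 s⁻¹.
kcat/Km = 1.13/32.7 = 0.0345 μM⁻¹·s⁻¹.

0.0345 μM⁻¹·s⁻¹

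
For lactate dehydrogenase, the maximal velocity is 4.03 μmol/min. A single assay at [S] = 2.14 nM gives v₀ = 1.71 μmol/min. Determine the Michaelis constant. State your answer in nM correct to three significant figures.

From v = Vmax[S]/(Km+[S]), Km = [S](Vmax − v)/v.
Km = 2.14 × (4.03 − 1.71) / 1.71 = 4.965/1.71 = 2.90 nM.

2.90 nM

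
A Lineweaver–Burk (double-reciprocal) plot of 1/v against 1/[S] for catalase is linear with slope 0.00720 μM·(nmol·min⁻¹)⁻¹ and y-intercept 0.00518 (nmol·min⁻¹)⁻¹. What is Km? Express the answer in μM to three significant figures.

1.39 μM

y-intercept = 1/Vmax ⇒ Vmax = 193 nmol·min⁻¹; slope = Km/Vmax ⇒ Km = slope × Vmax.
Km = 0.00720 × 193 = 1.39 μM.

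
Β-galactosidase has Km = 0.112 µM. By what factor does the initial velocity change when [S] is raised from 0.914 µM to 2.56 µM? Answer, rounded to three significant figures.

1.08

Since Vmax cancels, v₂/v₁ = [S]₂(Km+[S]₁) / [S]₁(Km+[S]₂).
= 2.56×(0.112+0.914) / (0.914×(0.112+2.56)) = 2.627/2.442 = 1.08.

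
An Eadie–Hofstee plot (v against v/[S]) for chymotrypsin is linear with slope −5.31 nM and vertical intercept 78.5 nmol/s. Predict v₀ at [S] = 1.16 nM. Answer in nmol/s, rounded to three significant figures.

14.1 nmol/s

In the Eadie–Hofstee form v = Vmax − Km·(v/[S]), the slope is −Km and the intercept is Vmax, so Km = 5.31 nM and Vmax = 78.5 nmol/s.
v = 78.5 × 1.16/(5.31 + 1.16) = 14.1 nmol/s.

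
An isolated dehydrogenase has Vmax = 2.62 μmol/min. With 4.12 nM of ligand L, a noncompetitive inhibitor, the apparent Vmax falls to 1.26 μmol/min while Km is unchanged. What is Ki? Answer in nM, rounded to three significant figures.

Noncompetitive: Vmax,app = Vmax/α with α = 1 + [I]/Ki.
α = Vmax/Vmax,app = 2.62/1.26 = 2.079.
Since α = 1 + [I]/Ki, [I]/Ki = 2.079 − 1 = 1.079 and Ki = 4.12/1.079 = 3.82 nM.

3.82 nM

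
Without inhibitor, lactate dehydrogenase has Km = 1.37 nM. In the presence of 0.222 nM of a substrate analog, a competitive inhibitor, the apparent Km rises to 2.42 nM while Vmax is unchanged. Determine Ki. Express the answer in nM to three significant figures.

Competitive: Km,app = α·Km with α = 1 + [I]/Ki.
α = Km,app/Km = 2.42/1.37 = 1.766.
Since α = 1 + [I]/Ki, [I]/Ki = 1.766 − 1 = 0.7664 and Ki = 0.222/0.7664 = 0.290 nM.

0.290 nM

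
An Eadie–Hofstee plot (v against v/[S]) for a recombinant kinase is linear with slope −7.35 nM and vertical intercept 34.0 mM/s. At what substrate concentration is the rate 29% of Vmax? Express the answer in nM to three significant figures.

3.00 nM

The Eadie–Hofstee slope gives Km = 7.35 nM (slope = −Km).
v/Vmax = [S]/(Km+[S]) = 0.29 ⇒ [S] = Km·0.29/(1−0.29) = 7.35 × 0.4085 = 3.00 nM.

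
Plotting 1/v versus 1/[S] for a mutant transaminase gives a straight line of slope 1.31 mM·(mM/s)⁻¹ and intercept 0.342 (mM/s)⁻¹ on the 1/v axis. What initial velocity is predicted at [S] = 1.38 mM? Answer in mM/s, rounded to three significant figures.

The y-intercept is 1/Vmax, so Vmax = 1/0.342 = 2.92 mM/s.
The slope is Km/Vmax, so Km = 1.31 × 2.92 = 3.83 mM.
Then v = 2.92 × 1.38/(3.83 + 1.38) = 0.774 mM/s.

0.774 mM/s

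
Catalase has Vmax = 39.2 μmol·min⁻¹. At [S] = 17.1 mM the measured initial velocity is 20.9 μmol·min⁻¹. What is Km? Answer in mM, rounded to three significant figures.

15.0 mM

v/Vmax = 20.9/39.2 = 0.5332 = [S]/(Km+[S]).
So Km + [S] = [S]/0.5332 = 32.07 mM, giving Km = 32.07 − 17.1 = 15.0 mM.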